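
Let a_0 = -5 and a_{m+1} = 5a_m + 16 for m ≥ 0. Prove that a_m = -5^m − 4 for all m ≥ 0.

Base case: a_0 = -5, and -5^0 − 4 = -1 − 4 = -5.
Assume a_k = -5^k − 4 for some k ≥ 0.
Then a_{k+1} = 5a_k + 16 = 5·(-5^k − 4) + 16 = -5^{k+1} − 20 + 16 = -5^{k+1} − 4.
So the formula holds for k+1, and by induction a_m = -5^m − 4 for all m ≥ 0.

a_m = -5^m − 4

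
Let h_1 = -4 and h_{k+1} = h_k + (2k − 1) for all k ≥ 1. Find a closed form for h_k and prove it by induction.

Claim: h_k = k^2 − 2k − 3.

Base case: h_1 = -4, and 1^2 − 2·1 − 3 = -4.
Assume h_r = r^2 − 2r − 3.
Then h_{r+1} = h_r + (2r − 1) = (r^2 − 2r − 3) + (2r − 1) = r^2 − 4,
and (r+1)^2 − 2·(r+1) − 3 = r^2 − 4.
Hence h_k = k^2 − 2k − 3 for every k ≥ 1, by induction.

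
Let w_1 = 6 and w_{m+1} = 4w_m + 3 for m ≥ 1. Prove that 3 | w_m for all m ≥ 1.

Base case: w_1 = 6 = 3·2, so 3 | w_1.
Assume 3 | w_k, so w_k = 3t for some integer t.
Then w_{k+1} = 4w_k + 3 = 4·(3t) + 3 = 3(4t + 1), so 3 | w_{k+1}.
By induction, 3 | w_m for all m ≥ 1.

3 | w_m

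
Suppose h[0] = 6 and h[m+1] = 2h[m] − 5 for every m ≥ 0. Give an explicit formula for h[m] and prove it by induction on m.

Claim: h[m] = 2^m + 5.

Base case: h[0] = 6, and 2^0 + 5 = 1 + 5 = 6.
Assume h[r] = 2^r + 5 for some r ≥ 0.
Then h[r+1] = 2h[r] − 5 = 2·(2^r + 5) − 5 = 2^{r+1} + 10 − 5 = 2^{r+1} + 5.
By induction, h[m] = 2^m + 5 for all m ≥ 0.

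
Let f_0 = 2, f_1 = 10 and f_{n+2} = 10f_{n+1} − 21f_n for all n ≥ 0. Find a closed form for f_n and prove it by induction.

Claim: f_n = 3^n + 7^n.

Base cases: f_0 = 2 and 3^0 + 7^0 = 2; f_1 = 10 and 3^1 + 7^1 = 10.
Assume f_i = 3^i + 7^i for all 0 ≤ i ≤ j, where j ≥ 1.
Then f_{j+1} = 10f_j − 21f_{j−1} = 10·(3^j + 7^j) − 21·(3^{j−1} + 7^{j−1}) = (10·3 − 21)3^{j−1} + (10·7 − 21)7^{j−1} = 9·3^{j−1} + 49·7^{j−1} = 3^{j+1} + 7^{j+1}.
Hence f_n = 3^n + 7^n for every n ≥ 0, by strong induction.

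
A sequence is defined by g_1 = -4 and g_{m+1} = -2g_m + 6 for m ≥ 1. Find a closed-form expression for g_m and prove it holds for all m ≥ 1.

Claim: g_m = 3·(-2)^m + 2.

Base case: g_1 = -4, and 3·(-2)^1 + 2 = -6 + 2 = -4.
Assume g_r = 3·(-2)^r + 2 for some r ≥ 1.
Then g_{r+1} = -2g_r + 6 = -2·(3·(-2)^r + 2) + 6 = -6·(-2)^r − 4 + 6 = 3·(-2)^{r+1} + 2.
By induction, g_m = 3·(-2)^m + 2 for all m ≥ 1.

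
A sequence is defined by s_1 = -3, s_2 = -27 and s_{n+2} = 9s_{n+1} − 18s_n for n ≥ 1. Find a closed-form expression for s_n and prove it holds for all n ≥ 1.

Claim: s_n = 3^n − 6^n.

Base cases: s_1 = -3 and 3^1 − 6^1 = -3; s_2 = -27 and 3^2 − 6^2 = -27.
Assume s_j = 3^j − 6^j for all 1 ≤ j ≤ r, where r ≥ 2.
Then s_{r+1} = 9s_r − 18s_{r−1} = 9·(3^r − 6^r) − 18·(3^{r−1} − 6^{r−1}) = (9·3 − 18)3^{r−1} − (9·6 − 18)6^{r−1} = 9·3^{r−1} − 36·6^{r−1} = 3^{r+1} − 6^{r+1}.
This completes the inductive step, so s_n = 3^n − 6^n for all n ≥ 1.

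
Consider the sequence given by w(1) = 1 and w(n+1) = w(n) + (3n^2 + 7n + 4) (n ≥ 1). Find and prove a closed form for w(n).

Claim: w(n) = n^3 + 2n^2 + n − 3.

Base case: w(1) = 1, and 1^3 + 2·1^2 + 1 − 3 = 1.
Assume w(m) = m^3 + 2m^2 + m − 3.
Then w(m+1) = w(m) + (3m^2 + 7m + 4) = (m^3 + 2m^2 + m − 3) + (3m^2 + 7m + 4) = m^3 + 5m^2 + 8m + 1,
and (m+1)^3 + 2·(m+1)^2 + (m+1) − 3 = m^3 + 5m^2 + 8m + 1.
Hence w(n) = n^3 + 2n^2 + n − 3 for every n ≥ 1, by induction.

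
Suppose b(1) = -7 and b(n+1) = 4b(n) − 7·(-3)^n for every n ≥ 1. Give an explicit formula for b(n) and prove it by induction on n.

Claim: b(n) = -4^n + (-3)^n.

Base case: b(1) = -7, and -4^1 + (-3)^1 = -4 − 3 = -7.
Assume b(m) = -4^m + (-3)^m for some m ≥ 1.
Then b(m+1) = 4b(m) − 7·(-3)^m = 4·(-4^m + (-3)^m) − 7·(-3)^m = -4^{m+1} + 4·(-3)^m − 7·(-3)^m = -4^{m+1} − 3·(-3)^m = -4^{m+1} + (-3)^{m+1}.
Hence b(n) = -4^n + (-3)^n for every n ≥ 1, by induction.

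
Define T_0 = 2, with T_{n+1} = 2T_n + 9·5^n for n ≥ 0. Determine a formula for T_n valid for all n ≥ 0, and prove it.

Claim: T_n = -2^n + 3·5^n.

Base case: T_0 = 2, and -2^0 + 3·5^0 = -1 + 3 = 2.
Assume T_j = -2^j + 3·5^j for some j ≥ 0.
Then T_{j+1} = 2T_j + 9·5^j = 2·(-2^j + 3·5^j) + 9·5^j = -2^{j+1} + 6·5^j + 9·5^j = -2^{j+1} + 15·5^j = -2^{j+1} + 3·5^{j+1}.
Hence T_n = -2^n + 3·5^n for every n ≥ 0, by induction.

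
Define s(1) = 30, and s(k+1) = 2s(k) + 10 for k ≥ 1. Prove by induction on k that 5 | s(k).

Base case: s(1) = 30 = 5·6, so 5 | s(1).
Assume 5 | s(r), so s(r) = 5t for some integer t.
Then s(r+1) = 2s(r) + 10 = 2·(5t) + 10 = 5(2t + 2), so 5 | s(r+1).
Hence 5 | s(k) for every k ≥ 1, by induction.

5 | s(k)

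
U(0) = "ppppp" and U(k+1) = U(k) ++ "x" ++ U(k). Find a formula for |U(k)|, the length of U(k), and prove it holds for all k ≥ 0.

Claim: |U(k)| = 6·2^k − 1.

Base case: |U(0)| = 5, and 6·2^0 − 1 = 5.
Assume |U(r)| = 6·2^r − 1.
Then |U(r+1)| = |U(r)| + 1 + |U(r)| = 2|U(r)| + 1 = 2(6·2^r − 1) + 1 = 6·2^{r+1} − 2 + 1 = 6·2^{r+1} − 1.
So the formula holds for r+1, and by induction |U(k)| = 6·2^k − 1 for all k ≥ 0.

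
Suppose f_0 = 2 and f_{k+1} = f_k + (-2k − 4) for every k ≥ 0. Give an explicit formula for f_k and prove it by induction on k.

Claim: f_k = -k^2 − 3k + 2.

Base case: f_0 = 2, and -0^2 − 3·0 + 2 = 2.
Assume f_m = -m^2 − 3m + 2.
Then f_{m+1} = f_m + (-2m − 4) = (-m^2 − 3m + 2) + (-2m − 4) = -m^2 − 5m − 2,
and -(m+1)^2 − 3·(m+1) + 2 = -m^2 − 5m − 2.
This completes the inductive step, so f_k = -k^2 − 3k + 2 for all k ≥ 0.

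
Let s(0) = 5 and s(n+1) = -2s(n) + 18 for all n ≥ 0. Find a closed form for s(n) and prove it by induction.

Claim: s(n) = -(-2)^n + 6.

Base case: s(0) = 5, and -(-2)^0 + 6 = -1 + 6 = 5.
Assume s(k) = -(-2)^k + 6 for some k ≥ 0.
Then s(k+1) = -2s(k) + 18 = -2·(-(-2)^k + 6) + 18 = 2·(-2)^k − 12 + 18 = -(-2)^{k+1} + 6.
By induction, s(n) = -(-2)^n + 6 for all n ≥ 0.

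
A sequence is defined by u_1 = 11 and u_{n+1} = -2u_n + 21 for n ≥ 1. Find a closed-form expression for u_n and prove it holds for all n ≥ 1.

Claim: u_n = -2·(-2)^n + 7.

Base case: u_1 = 11, and -2·(-2)^1 + 7 = 4 + 7 = 11.
Assume u_r = -2·(-2)^r + 7 for some r ≥ 1.
Then u_{r+1} = -2u_r + 21 = -2·(-2·(-2)^r + 7) + 21 = 4·(-2)^r − 14 + 21 = -2·(-2)^{r+1} + 7.
Hence u_n = -2·(-2)^n + 7 for every n ≥ 1, by induction.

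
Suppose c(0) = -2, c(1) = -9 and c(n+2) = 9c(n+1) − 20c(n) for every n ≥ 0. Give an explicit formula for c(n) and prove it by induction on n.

Claim: c(n) = -5^n − 4^n.

Base cases: c(0) = -2 and -5^0 − 4^0 = -2; c(1) = -9 and -5^1 − 4^1 = -9.
Assume c(j) = -5^j − 4^j for all 0 ≤ j ≤ m, where m ≥ 1.
Then c(m+1) = 9c(m) − 20c(m−1) = 9·(-5^m − 4^m) − 20·(-5^{m−1} − 4^{m−1}) = -(9·5 − 20)5^{m−1} − (9·4 − 20)4^{m−1} = -25·5^{m−1} − 16·4^{m−1} = -5^{m+1} − 4^{m+1}.
So the formula holds for m+1, and by strong induction c(n) = -5^n − 4^n for all n ≥ 0.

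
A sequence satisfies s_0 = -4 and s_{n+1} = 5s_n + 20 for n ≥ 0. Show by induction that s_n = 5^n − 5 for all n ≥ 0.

Base case: s_0 = -4, and 5^0 − 5 = 1 − 5 = -4.
Assume s_m = 5^m − 5 for some m ≥ 0.
Then s_{m+1} = 5s_m + 20 = 5·(5^m − 5) + 20 = 5^{m+1} − 25 + 20 = 5^{m+1} − 5.
This completes the inductive step, so s_n = 5^n − 5 for all n ≥ 0.

s_n = 5^n − 5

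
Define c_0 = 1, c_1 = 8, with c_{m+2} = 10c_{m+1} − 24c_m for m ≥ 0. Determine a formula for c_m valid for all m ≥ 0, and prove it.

Claim: c_m = -4^m + 2·6^m.

Base cases: c_0 = 1 and -4^0 + 2·6^0 = 1; c_1 = 8 and -4^1 + 2·6^1 = 8.
Assume c_i = -4^i + 2·6^i for all 0 ≤ i ≤ j, where j ≥ 1.
Then c_{j+1} = 10c_j − 24c_{j−1} = 10·(-4^j + 2·6^j) − 24·(-4^{j−1} + 2·6^{j−1}) = -(10·4 − 24)4^{j−1} + 2·(10·6 − 24)6^{j−1} = -16·4^{j−1} + 72·6^{j−1} = -4^{j+1} + 2·6^{j+1}.
This completes the inductive step, so c_m = -4^m + 2·6^m for all m ≥ 0.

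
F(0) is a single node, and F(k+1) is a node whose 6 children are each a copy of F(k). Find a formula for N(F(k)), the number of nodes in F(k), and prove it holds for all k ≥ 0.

Claim: N(F(k)) = (6^{k+1} − 1)/5.

Base case: N(F(0)) = 1, and (6^{0+1} − 1)/5 = 1.
Assume N(F(j)) = (6^{j+1} − 1)/5.
Then N(F(j+1)) = 1 + 6N(F(j)) = 1 + 6·(6^{j+1} − 1)/5 = 1 + (6^{j+2} − 6)/5 = (5 + 6^{j+2} − 6)/5 = (6^{j+2} − 1)/5.
By induction, N(F(k)) = (6^{k+1} − 1)/5 for all k ≥ 0.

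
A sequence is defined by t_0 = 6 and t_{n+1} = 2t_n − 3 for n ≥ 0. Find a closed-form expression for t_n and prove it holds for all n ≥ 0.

Claim: t_n = 3·2^n + 3.

Base case: t_0 = 6, and 3·2^0 + 3 = 3 + 3 = 6.
Assume t_j = 3·2^j + 3 for some j ≥ 0.
Then t_{j+1} = 2t_j − 3 = 2·(3·2^j + 3) − 3 = 6·2^j + 6 − 3 = 3·2^{j+1} + 3.
By induction, t_n = 3·2^n + 3 for all n ≥ 0.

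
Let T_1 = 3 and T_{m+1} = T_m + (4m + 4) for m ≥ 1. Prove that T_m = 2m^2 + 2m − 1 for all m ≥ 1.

Base case: T_1 = 3, and 2·1^2 + 2·1 − 1 = 3.
Assume T_r = 2r^2 + 2r − 1.
Then T_{r+1} = T_r + (4r + 4) = (2r^2 + 2r − 1) + (4r + 4) = 2r^2 + 6r + 3,
and 2·(r+1)^2 + 2·(r+1) − 1 = 2r^2 + 6r + 3.
Hence T_m = 2m^2 + 2m − 1 for every m ≥ 1, by induction.

T_m = 2m^2 + 2m − 1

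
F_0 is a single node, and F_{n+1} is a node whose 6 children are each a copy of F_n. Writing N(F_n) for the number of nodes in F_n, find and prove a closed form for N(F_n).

Claim: N(F_n) = (6^{n+1} − 1)/5.

Base case: N(F_0) = 1, and (6^{0+1} − 1)/5 = 1.
Assume N(F_m) = (6^{m+1} − 1)/5.
Then N(F_{m+1}) = 1 + 6N(F_m) = 1 + 6·(6^{m+1} − 1)/5 = 1 + (6^{m+2} − 6)/5 = (5 + 6^{m+2} − 6)/5 = (6^{m+2} − 1)/5.
By induction, N(F_n) = (6^{n+1} − 1)/5 for all n ≥ 0.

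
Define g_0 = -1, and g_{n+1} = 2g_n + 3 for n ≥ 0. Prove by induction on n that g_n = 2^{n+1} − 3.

Base case: g_0 = -1, and 2^{0+1} − 3 = 2 − 3 = -1.
Assume g_m = 2^{m+1} − 3 for some m ≥ 0.
Then g_{m+1} = 2g_m + 3 = 2·(2^{m+1} − 3) + 3 = 2^{m+2} − 6 + 3 = 2^{m+2} − 3.
By induction, g_n = 2^{n+1} − 3 for all n ≥ 0.

g_n = 2^{n+1} − 3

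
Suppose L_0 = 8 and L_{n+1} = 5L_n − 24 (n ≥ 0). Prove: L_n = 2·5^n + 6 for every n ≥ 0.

Base case: L_0 = 8, and 2·5^0 + 6 = 2 + 6 = 8.
Assume L_m = 2·5^m + 6 for some m ≥ 0.
Then L_{m+1} = 5L_m − 24 = 5·(2·5^m + 6) − 24 = 10·5^m + 30 − 24 = 2·5^{m+1} + 6.
So the formula holds for m+1, and by induction L_n = 2·5^n + 6 for all n ≥ 0.

L_n = 2·5^n + 6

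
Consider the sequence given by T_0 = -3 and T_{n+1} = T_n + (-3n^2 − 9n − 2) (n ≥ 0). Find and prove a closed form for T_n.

Claim: T_n = -n^3 − 3n^2 + 2n − 3.

Base case: T_0 = -3, and -0^3 − 3·0^2 + 2·0 − 3 = -3.
Assume T_j = -j^3 − 3j^2 + 2j − 3.
Then T_{j+1} = T_j + (-3j^2 − 9j − 2) = (-j^3 − 3j^2 + 2j − 3) + (-3j^2 − 9j − 2) = -j^3 − 6j^2 − 7j − 5,
and -(j+1)^3 − 3·(j+1)^2 + 2·(j+1) − 3 = -j^3 − 6j^2 − 7j − 5.
This completes the inductive step, so T_n = -n^3 − 3n^2 + 2n − 3 for all n ≥ 0.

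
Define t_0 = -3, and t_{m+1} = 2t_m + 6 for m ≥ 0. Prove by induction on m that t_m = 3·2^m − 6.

Base case: t_0 = -3, and 3·2^0 − 6 = 3 − 6 = -3.
Assume t_r = 3·2^r − 6 for some r ≥ 0.
Then t_{r+1} = 2t_r + 6 = 2·(3·2^r − 6) + 6 = 6·2^r − 12 + 6 = 3·2^{r+1} − 6.
This completes the inductive step, so t_m = 3·2^m − 6 for all m ≥ 0.

t_m = 3·2^m − 6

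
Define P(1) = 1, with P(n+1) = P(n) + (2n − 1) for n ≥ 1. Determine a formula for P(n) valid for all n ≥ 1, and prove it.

Claim: P(n) = n^2 − 2n + 2.

Base case: P(1) = 1, and 1^2 − 2·1 + 2 = 1.
Assume P(k) = k^2 − 2k + 2.
Then P(k+1) = P(k) + (2k − 1) = (k^2 − 2k + 2) + (2k − 1) = k^2 + 1,
and (k+1)^2 − 2·(k+1) + 2 = k^2 + 1.
By induction, P(n) = n^2 − 2n + 2 for all n ≥ 1.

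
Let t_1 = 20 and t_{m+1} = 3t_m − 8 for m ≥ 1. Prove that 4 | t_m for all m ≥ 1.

Base case: t_1 = 20 = 4·5, so 4 | t_1.
Assume 4 | t_j, so t_j = 4s for some integer s.
Then t_{j+1} = 3t_j − 8 = 3·(4s) − 8 = 4(3s − 2), so 4 | t_{j+1}.
This completes the inductive step, so 4 | t_m for all m ≥ 1.

4 | t_m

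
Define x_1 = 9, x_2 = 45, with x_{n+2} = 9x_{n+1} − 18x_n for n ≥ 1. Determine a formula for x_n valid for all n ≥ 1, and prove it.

Claim: x_n = 6^n + 3^n.

Base cases: x_1 = 9 and 6^1 + 3^1 = 9; x_2 = 45 and 6^2 + 3^2 = 45.
Assume x_j = 6^j + 3^j for all 1 ≤ j ≤ m, where m ≥ 2.
Then x_{m+1} = 9x_m − 18x_{m−1} = 9·(6^m + 3^m) − 18·(6^{m−1} + 3^{m−1}) = (9·6 − 18)6^{m−1} + (9·3 − 18)3^{m−1} = 36·6^{m−1} + 9·3^{m−1} = 6^{m+1} + 3^{m+1}.
This completes the inductive step, so x_n = 6^n + 3^n for all n ≥ 1.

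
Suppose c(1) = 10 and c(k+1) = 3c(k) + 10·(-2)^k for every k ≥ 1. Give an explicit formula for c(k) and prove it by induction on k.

Claim: c(k) = 2·3^k − 2·(-2)^k.

Base case: c(1) = 10, and 2·3^1 − 2·(-2)^1 = 6 + 4 = 10.
Assume c(m) = 2·3^m − 2·(-2)^m for some m ≥ 1.
Then c(m+1) = 3c(m) + 10·(-2)^m = 3·(2·3^m − 2·(-2)^m) + 10·(-2)^m = 2·3^{m+1} − 6·(-2)^m + 10·(-2)^m = 2·3^{m+1} + 4·(-2)^m = 2·3^{m+1} − 2·(-2)^{m+1}.
Hence c(k) = 2·3^k − 2·(-2)^k for every k ≥ 1, by induction.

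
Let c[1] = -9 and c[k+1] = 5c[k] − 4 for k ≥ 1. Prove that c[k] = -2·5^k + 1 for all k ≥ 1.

Base case: c[1] = -9, and -2·5^1 + 1 = -10 + 1 = -9.
Assume c[m] = -2·5^m + 1 for some m ≥ 1.
Then c[m+1] = 5c[m] − 4 = 5·(-2·5^m + 1) − 4 = -10·5^m + 5 − 4 = -2·5^{m+1} + 1.
Hence c[k] = -2·5^k + 1 for every k ≥ 1, by induction.

c[k] = -2·5^k + 1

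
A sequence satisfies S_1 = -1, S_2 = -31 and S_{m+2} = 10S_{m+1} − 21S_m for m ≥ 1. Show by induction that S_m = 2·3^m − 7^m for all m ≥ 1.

Base cases: S_1 = -1 and 2·3^1 − 7^1 = -1; S_2 = -31 and 2·3^2 − 7^2 = -31.
Assume S_i = 2·3^i − 7^i for all 1 ≤ i ≤ j, where j ≥ 2.
Then S_{j+1} = 10S_j − 21S_{j−1} = 10·(2·3^j − 7^j) − 21·(2·3^{j−1} − 7^{j−1}) = 2·(10·3 − 21)3^{j−1} − (10·7 − 21)7^{j−1} = 18·3^{j−1} − 49·7^{j−1} = 2·3^{j+1} − 7^{j+1}.
This completes the inductive step, so S_m = 2·3^m − 7^m for all m ≥ 1.

S_m = 2·3^m − 7^m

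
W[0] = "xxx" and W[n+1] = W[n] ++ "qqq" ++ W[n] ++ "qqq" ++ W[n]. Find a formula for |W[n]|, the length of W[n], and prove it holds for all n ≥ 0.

Claim: |W[n]| = 6·3^n − 3.

Base case: |W[0]| = 3, and 6·3^0 − 3 = 3.
Assume |W[k]| = 6·3^k − 3.
Then |W[k+1]| = 3|W[k]| + 6 = 3(6·3^k − 3) + 6 = 6·3^{k+1} − 9 + 6 = 6·3^{k+1} − 3.
Hence |W[n]| = 6·3^n − 3 for every n ≥ 0, by induction.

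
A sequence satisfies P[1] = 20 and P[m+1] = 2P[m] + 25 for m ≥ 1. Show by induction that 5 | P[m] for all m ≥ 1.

Base case: P[1] = 20 = 5·4, so 5 | P[1].
Assume 5 | P[r], so P[r] = 5t for some integer t.
Then P[r+1] = 2P[r] + 25 = 2·(5t) + 25 = 5(2t + 5), so 5 | P[r+1].
So the property holds for r+1, and by induction 5 | P[m] for all m ≥ 1.

5 | P[m]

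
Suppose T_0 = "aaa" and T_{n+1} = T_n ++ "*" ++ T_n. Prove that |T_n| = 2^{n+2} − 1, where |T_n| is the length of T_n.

Base case: |T_0| = 3, and 2^{0+2} − 1 = 3.
Assume |T_j| = 2^{j+2} − 1.
Then |T_{j+1}| = |T_j| + 1 + |T_j| = 2|T_j| + 1 = 2(2^{j+2} − 1) + 1 = 2^{j+3} − 2 + 1 = 2^{j+3} − 1.
So the formula holds for j+1, and by induction |T_n| = 2^{n+2} − 1 for all n ≥ 0.

|T_n| = 2^{n+2} − 1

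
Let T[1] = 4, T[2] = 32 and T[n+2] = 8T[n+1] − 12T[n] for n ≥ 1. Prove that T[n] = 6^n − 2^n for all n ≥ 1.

Base cases: T[1] = 4 and 6^1 − 2^1 = 4; T[2] = 32 and 6^2 − 2^2 = 32.
Assume T[j] = 6^j − 2^j for all 1 ≤ j ≤ k, where k ≥ 2.
Then T[k+1] = 8T[k] − 12T[k−1] = 8·(6^k − 2^k) − 12·(6^{k−1} − 2^{k−1}) = (8·6 − 12)6^{k−1} − (8·2 − 12)2^{k−1} = 36·6^{k−1} − 4·2^{k−1} = 6^{k+1} − 2^{k+1}.
Hence T[n] = 6^n − 2^n for every n ≥ 1, by strong induction.

T[n] = 6^n − 2^n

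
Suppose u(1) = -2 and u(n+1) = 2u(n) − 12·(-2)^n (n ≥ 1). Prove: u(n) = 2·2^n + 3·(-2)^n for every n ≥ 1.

Base case: u(1) = -2, and 2·2^1 + 3·(-2)^1 = 4 − 6 = -2.
Assume u(k) = 2·2^k + 3·(-2)^k for some k ≥ 1.
Then u(k+1) = 2u(k) − 12·(-2)^k = 2·(2·2^k + 3·(-2)^k) − 12·(-2)^k = 2·2^{k+1} + 6·(-2)^k − 12·(-2)^k = 2·2^{k+1} − 6·(-2)^k = 2·2^{k+1} + 3·(-2)^{k+1}.
By induction, u(n) = 2·2^n + 3·(-2)^n for all n ≥ 1.

u(n) = 2·2^n + 3·(-2)^n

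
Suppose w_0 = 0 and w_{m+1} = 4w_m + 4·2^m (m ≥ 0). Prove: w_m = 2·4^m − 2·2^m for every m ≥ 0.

Base case: w_0 = 0, and 2·4^0 − 2·2^0 = 2 − 2 = 0.
Assume w_r = 2·4^r − 2·2^r for some r ≥ 0.
Then w_{r+1} = 4w_r + 4·2^r = 4·(2·4^r − 2·2^r) + 4·2^r = 2·4^{r+1} − 8·2^r + 4·2^r = 2·4^{r+1} − 4·2^r = 2·4^{r+1} − 2·2^{r+1}.
So the formula holds for r+1, and by induction w_m = 2·4^m − 2·2^m for all m ≥ 0.

w_m = 2·4^m − 2·2^m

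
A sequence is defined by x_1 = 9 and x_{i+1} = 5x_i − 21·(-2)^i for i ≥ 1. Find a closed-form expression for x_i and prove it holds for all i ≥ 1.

Claim: x_i = 3·5^i + 3·(-2)^i.

Base case: x_1 = 9, and 3·5^1 + 3·(-2)^1 = 15 − 6 = 9.
Assume x_r = 3·5^r + 3·(-2)^r for some r ≥ 1.
Then x_{r+1} = 5x_r − 21·(-2)^r = 5·(3·5^r + 3·(-2)^r) − 21·(-2)^r = 3·5^{r+1} + 15·(-2)^r − 21·(-2)^r = 3·5^{r+1} − 6·(-2)^r = 3·5^{r+1} + 3·(-2)^{r+1}.
Hence x_i = 3·5^i + 3·(-2)^i for every i ≥ 1, by induction.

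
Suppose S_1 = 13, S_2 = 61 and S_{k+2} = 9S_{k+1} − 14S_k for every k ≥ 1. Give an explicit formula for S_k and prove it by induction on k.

Claim: S_k = 3·2^k + 7^k.

Base cases: S_1 = 13 and 3·2^1 + 7^1 = 13; S_2 = 61 and 3·2^2 + 7^2 = 61.
Assume S_j = 3·2^j + 7^j for all 1 ≤ j ≤ r, where r ≥ 2.
Then S_{r+1} = 9S_r − 14S_{r−1} = 9·(3·2^r + 7^r) − 14·(3·2^{r−1} + 7^{r−1}) = 3·(9·2 − 14)2^{r−1} + (9·7 − 14)7^{r−1} = 12·2^{r−1} + 49·7^{r−1} = 3·2^{r+1} + 7^{r+1}.
Hence S_k = 3·2^k + 7^k for every k ≥ 1, by strong induction.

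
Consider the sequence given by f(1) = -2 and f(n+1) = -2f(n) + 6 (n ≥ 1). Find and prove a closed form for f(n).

Claim: f(n) = 2·(-2)^n + 2.

Base case: f(1) = -2, and 2·(-2)^1 + 2 = -4 + 2 = -2.
Assume f(k) = 2·(-2)^k + 2 for some k ≥ 1.
Then f(k+1) = -2f(k) + 6 = -2·(2·(-2)^k + 2) + 6 = -4·(-2)^k − 4 + 6 = 2·(-2)^{k+1} + 2.
By induction, f(n) = 2·(-2)^n + 2 for all n ≥ 1.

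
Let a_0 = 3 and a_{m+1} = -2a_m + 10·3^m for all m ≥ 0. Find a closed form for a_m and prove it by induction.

Claim: a_m = (-2)^m + 2·3^m.

Base case: a_0 = 3, and (-2)^0 + 2·3^0 = 1 + 2 = 3.
Assume a_r = (-2)^r + 2·3^r for some r ≥ 0.
Then a_{r+1} = -2a_r + 10·3^r = -2·((-2)^r + 2·3^r) + 10·3^r = (-2)^{r+1} − 4·3^r + 10·3^r = (-2)^{r+1} + 6·3^r = (-2)^{r+1} + 2·3^{r+1}.
By induction, a_m = (-2)^m + 2·3^m for all m ≥ 0.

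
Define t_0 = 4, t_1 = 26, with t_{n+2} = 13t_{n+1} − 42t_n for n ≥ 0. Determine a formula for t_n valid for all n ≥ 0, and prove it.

Claim: t_n = 2·7^n + 2·6^n.

Base cases: t_0 = 4 and 2·7^0 + 2·6^0 = 4; t_1 = 26 and 2·7^1 + 2·6^1 = 26.
Assume t_j = 2·7^j + 2·6^j for all 0 ≤ j ≤ r, where r ≥ 1.
Then t_{r+1} = 13t_r − 42t_{r−1} = 13·(2·7^r + 2·6^r) − 42·(2·7^{r−1} + 2·6^{r−1}) = 2·(13·7 − 42)7^{r−1} + 2·(13·6 − 42)6^{r−1} = 98·7^{r−1} + 72·6^{r−1} = 2·7^{r+1} + 2·6^{r+1}.
This completes the inductive step, so t_n = 2·7^n + 2·6^n for all n ≥ 0.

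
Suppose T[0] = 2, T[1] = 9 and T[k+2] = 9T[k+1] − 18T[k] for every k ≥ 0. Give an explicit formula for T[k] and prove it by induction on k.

Claim: T[k] = 3^k + 6^k.

Base cases: T[0] = 2 and 3^0 + 6^0 = 2; T[1] = 9 and 3^1 + 6^1 = 9.
Assume T[i] = 3^i + 6^i for all 0 ≤ i ≤ j, where j ≥ 1.
Then T[j+1] = 9T[j] − 18T[j−1] = 9·(3^j + 6^j) − 18·(3^{j−1} + 6^{j−1}) = (9·3 − 18)3^{j−1} + (9·6 − 18)6^{j−1} = 9·3^{j−1} + 36·6^{j−1} = 3^{j+1} + 6^{j+1}.
Hence T[k] = 3^k + 6^k for every k ≥ 0, by strong induction.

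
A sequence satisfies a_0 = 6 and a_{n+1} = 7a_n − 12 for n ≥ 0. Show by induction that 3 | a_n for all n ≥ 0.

Base case: a_0 = 6 = 3·2, so 3 | a_0.
Assume 3 | a_k, so a_k = 3t for some integer t.
Then a_{k+1} = 7a_k − 12 = 7·(3t) − 12 = 3(7t − 4), so 3 | a_{k+1}.
Hence 3 | a_n for every n ≥ 0, by induction.

3 | a_n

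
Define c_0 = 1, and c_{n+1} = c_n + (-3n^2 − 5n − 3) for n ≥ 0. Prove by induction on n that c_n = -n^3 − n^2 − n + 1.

Base case: c_0 = 1, and -0^3 − 0^2 − 0 + 1 = 1.
Assume c_r = -r^3 − r^2 − r + 1.
Then c_{r+1} = c_r + (-3r^2 − 5r − 3) = (-r^3 − r^2 − r + 1) + (-3r^2 − 5r − 3) = -r^3 − 4r^2 − 6r − 2,
and -(r+1)^3 − (r+1)^2 − (r+1) + 1 = -r^3 − 4r^2 − 6r − 2.
By induction, c_n = -n^3 − n^2 − n + 1 for all n ≥ 0.

c_n = -n^3 − n^2 − n + 1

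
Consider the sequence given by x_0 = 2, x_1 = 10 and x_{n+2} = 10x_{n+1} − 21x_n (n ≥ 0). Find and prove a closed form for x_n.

Claim: x_n = 3^n + 7^n.

Base cases: x_0 = 2 and 3^0 + 7^0 = 2; x_1 = 10 and 3^1 + 7^1 = 10.
Assume x_j = 3^j + 7^j for all 0 ≤ j ≤ m, where m ≥ 1.
Then x_{m+1} = 10x_m − 21x_{m−1} = 10·(3^m + 7^m) − 21·(3^{m−1} + 7^{m−1}) = (10·3 − 21)3^{m−1} + (10·7 − 21)7^{m−1} = 9·3^{m−1} + 49·7^{m−1} = 3^{m+1} + 7^{m+1}.
Hence x_n = 3^n + 7^n for every n ≥ 0, by strong induction.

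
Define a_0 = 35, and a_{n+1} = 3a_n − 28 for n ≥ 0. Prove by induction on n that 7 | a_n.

Base case: a_0 = 35 = 7·5, so 7 | a_0.
Assume 7 | a_j, so a_j = 7t for some integer t.
Then a_{j+1} = 3a_j − 28 = 3·(7t) − 28 = 7(3t − 4), so 7 | a_{j+1}.
Hence 7 | a_n for every n ≥ 0, by induction.

7 | a_n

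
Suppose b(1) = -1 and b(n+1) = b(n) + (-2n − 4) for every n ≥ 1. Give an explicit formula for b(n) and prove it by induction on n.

Claim: b(n) = -n^2 − 3n + 3.

Base case: b(1) = -1, and -1^2 − 3·1 + 3 = -1.
Assume b(k) = -k^2 − 3k + 3.
Then b(k+1) = b(k) + (-2k − 4) = (-k^2 − 3k + 3) + (-2k − 4) = -k^2 − 5k − 1,
and -(k+1)^2 − 3·(k+1) + 3 = -k^2 − 5k − 1.
Hence b(n) = -n^2 − 3n + 3 for every n ≥ 1, by induction.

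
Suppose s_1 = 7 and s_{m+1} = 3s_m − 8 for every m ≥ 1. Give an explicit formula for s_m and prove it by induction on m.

Claim: s_m = 3^m + 4.

Base case: s_1 = 7, and 3^1 + 4 = 3 + 4 = 7.
Assume s_k = 3^k + 4 for some k ≥ 1.
Then s_{k+1} = 3s_k − 8 = 3·(3^k + 4) − 8 = 3^{k+1} + 12 − 8 = 3^{k+1} + 4.
Hence s_m = 3^m + 4 for every m ≥ 1, by induction.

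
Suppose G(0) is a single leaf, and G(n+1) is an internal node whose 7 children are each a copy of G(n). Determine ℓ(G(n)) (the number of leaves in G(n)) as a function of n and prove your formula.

Claim: ℓ(G(n)) = 7^n.

Base case: ℓ(G(0)) = 1, and 7^0 = 1.
Assume ℓ(G(j)) = 7^j.
Then ℓ(G(j+1)) = 7·ℓ(G(j)) = 7·7^j = 7^{j+1}.
Hence ℓ(G(n)) = 7^n for every n ≥ 0, by induction.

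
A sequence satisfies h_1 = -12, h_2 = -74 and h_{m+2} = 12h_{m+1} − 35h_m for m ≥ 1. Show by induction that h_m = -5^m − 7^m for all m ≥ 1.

Base cases: h_1 = -12 and -5^1 − 7^1 = -12; h_2 = -74 and -5^2 − 7^2 = -74.
Assume h_j = -5^j − 7^j for all 1 ≤ j ≤ r, where r ≥ 2.
Then h_{r+1} = 12h_r − 35h_{r−1} = 12·(-5^r − 7^r) − 35·(-5^{r−1} − 7^{r−1}) = -(12·5 − 35)5^{r−1} − (12·7 − 35)7^{r−1} = -25·5^{r−1} − 49·7^{r−1} = -5^{r+1} − 7^{r+1}.
This completes the inductive step, so h_m = -5^m − 7^m for all m ≥ 1.

h_m = -5^m − 7^m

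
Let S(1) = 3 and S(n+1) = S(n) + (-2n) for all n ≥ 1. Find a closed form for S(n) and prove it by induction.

Claim: S(n) = -n^2 + n + 3.

Base case: S(1) = 3, and -1^2 + 1 + 3 = 3.
Assume S(r) = -r^2 + r + 3.
Then S(r+1) = S(r) + (-2r) = (-r^2 + r + 3) + (-2r) = -r^2 − r + 3,
and -(r+1)^2 + (r+1) + 3 = -r^2 − r + 3.
This completes the inductive step, so S(n) = -n^2 + n + 3 for all n ≥ 1.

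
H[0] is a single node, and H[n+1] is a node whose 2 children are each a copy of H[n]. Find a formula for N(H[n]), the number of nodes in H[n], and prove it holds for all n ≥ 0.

Claim: N(H[n]) = 2^{n+1} − 1.

Base case: N(H[0]) = 1, and 2^{0+1} − 1 = 1.
Assume N(H[r]) = 2^{r+1} − 1.
Then N(H[r+1]) = 1 + 2N(H[r]) = 1 + 2(2^{r+1} − 1) = 2^{r+2} − 2 + 1 = 2^{r+2} − 1.
Hence N(H[n]) = 2^{n+1} − 1 for every n ≥ 0, by induction.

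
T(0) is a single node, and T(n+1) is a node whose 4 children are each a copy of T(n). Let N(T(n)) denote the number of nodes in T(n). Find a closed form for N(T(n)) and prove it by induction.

Claim: N(T(n)) = (4^{n+1} − 1)/3.

Base case: N(T(0)) = 1, and (4^{0+1} − 1)/3 = 1.
Assume N(T(j)) = (4^{j+1} − 1)/3.
Then N(T(j+1)) = 1 + 4N(T(j)) = 1 + 4·(4^{j+1} − 1)/3 = 1 + (4^{j+2} − 4)/3 = (3 + 4^{j+2} − 4)/3 = (4^{j+2} − 1)/3.
By induction, N(T(n)) = (4^{n+1} − 1)/3 for all n ≥ 0.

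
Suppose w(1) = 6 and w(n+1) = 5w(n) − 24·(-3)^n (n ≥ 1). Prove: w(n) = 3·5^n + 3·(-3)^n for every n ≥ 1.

Base case: w(1) = 6, and 3·5^1 + 3·(-3)^1 = 15 − 9 = 6.
Assume w(k) = 3·5^k + 3·(-3)^k for some k ≥ 1.
Then w(k+1) = 5w(k) − 24·(-3)^k = 5·(3·5^k + 3·(-3)^k) − 24·(-3)^k = 3·5^{k+1} + 15·(-3)^k − 24·(-3)^k = 3·5^{k+1} − 9·(-3)^k = 3·5^{k+1} + 3·(-3)^{k+1}.
By induction, w(n) = 3·5^n + 3·(-3)^n for all n ≥ 1.

w(n) = 3·5^n + 3·(-3)^n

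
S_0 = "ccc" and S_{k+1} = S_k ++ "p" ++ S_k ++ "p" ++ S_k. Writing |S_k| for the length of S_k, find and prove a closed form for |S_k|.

Claim: |S_k| = 4·3^k − 1.

Base case: |S_0| = 3, and 4·3^0 − 1 = 3.
Assume |S_m| = 4·3^m − 1.
Then |S_{m+1}| = 3|S_m| + 2 = 3(4·3^m − 1) + 2 = 4·3^{m+1} − 3 + 2 = 4·3^{m+1} − 1.
Hence |S_k| = 4·3^k − 1 for every k ≥ 0, by induction.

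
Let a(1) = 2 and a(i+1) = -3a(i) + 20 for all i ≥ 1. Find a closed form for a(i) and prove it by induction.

Claim: a(i) = (-3)^i + 5.

Base case: a(1) = 2, and (-3)^1 + 5 = -3 + 5 = 2.
Assume a(r) = (-3)^r + 5 for some r ≥ 1.
Then a(r+1) = -3a(r) + 20 = -3·((-3)^r + 5) + 20 = -3·(-3)^r − 15 + 20 = (-3)^{r+1} + 5.
Hence a(i) = (-3)^i + 5 for every i ≥ 1, by induction.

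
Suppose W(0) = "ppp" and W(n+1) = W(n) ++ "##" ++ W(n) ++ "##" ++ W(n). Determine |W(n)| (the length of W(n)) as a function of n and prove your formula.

Claim: |W(n)| = 5·3^n − 2.

Base case: |W(0)| = 3, and 5·3^0 − 2 = 3.
Assume |W(r)| = 5·3^r − 2.
Then |W(r+1)| = 3|W(r)| + 4 = 3(5·3^r − 2) + 4 = 5·3^{r+1} − 6 + 4 = 5·3^{r+1} − 2.
So the formula holds for r+1, and by induction |W(n)| = 5·3^n − 2 for all n ≥ 0.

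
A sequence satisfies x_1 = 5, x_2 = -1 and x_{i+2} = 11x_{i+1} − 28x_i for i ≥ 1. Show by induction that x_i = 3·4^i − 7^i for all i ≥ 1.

Base cases: x_1 = 5 and 3·4^1 − 7^1 = 5; x_2 = -1 and 3·4^2 − 7^2 = -1.
Assume x_j = 3·4^j − 7^j for all 1 ≤ j ≤ k, where k ≥ 2.
Then x_{k+1} = 11x_k − 28x_{k−1} = 11·(3·4^k − 7^k) − 28·(3·4^{k−1} − 7^{k−1}) = 3·(11·4 − 28)4^{k−1} − (11·7 − 28)7^{k−1} = 48·4^{k−1} − 49·7^{k−1} = 3·4^{k+1} − 7^{k+1}.
So the formula holds for k+1, and by strong induction x_i = 3·4^i − 7^i for all i ≥ 1.

x_i = 3·4^i − 7^i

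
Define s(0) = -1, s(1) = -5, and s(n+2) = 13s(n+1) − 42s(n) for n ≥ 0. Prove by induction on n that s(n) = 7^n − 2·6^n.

Base cases: s(0) = -1 and 7^0 − 2·6^0 = -1; s(1) = -5 and 7^1 − 2·6^1 = -5.
Assume s(j) = 7^j − 2·6^j for all 0 ≤ j ≤ k, where k ≥ 1.
Then s(k+1) = 13s(k) − 42s(k−1) = 13·(7^k − 2·6^k) − 42·(7^{k−1} − 2·6^{k−1}) = (13·7 − 42)7^{k−1} − 2·(13·6 − 42)6^{k−1} = 49·7^{k−1} − 72·6^{k−1} = 7^{k+1} − 2·6^{k+1}.
So the formula holds for k+1, and by strong induction s(n) = 7^n − 2·6^n for all n ≥ 0.

s(n) = 7^n − 2·6^n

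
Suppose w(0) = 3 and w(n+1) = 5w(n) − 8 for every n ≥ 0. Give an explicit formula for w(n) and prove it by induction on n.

Claim: w(n) = 5^n + 2.

Base case: w(0) = 3, and 5^0 + 2 = 1 + 2 = 3.
Assume w(r) = 5^r + 2 for some r ≥ 0.
Then w(r+1) = 5w(r) − 8 = 5·(5^r + 2) − 8 = 5^{r+1} + 10 − 8 = 5^{r+1} + 2.
Hence w(n) = 5^n + 2 for every n ≥ 0, by induction.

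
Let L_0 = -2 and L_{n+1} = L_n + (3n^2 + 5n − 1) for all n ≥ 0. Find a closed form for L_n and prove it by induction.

Claim: L_n = n^3 + n^2 − 3n − 2.

Base case: L_0 = -2, and 0^3 + 0^2 − 3·0 − 2 = -2.
Assume L_k = k^3 + k^2 − 3k − 2.
Then L_{k+1} = L_k + (3k^2 + 5k − 1) = (k^3 + k^2 − 3k − 2) + (3k^2 + 5k − 1) = k^3 + 4k^2 + 2k − 3,
and (k+1)^3 + (k+1)^2 − 3·(k+1) − 2 = k^3 + 4k^2 + 2k − 3.
By induction, L_n = n^3 + n^2 − 3n − 2 for all n ≥ 0.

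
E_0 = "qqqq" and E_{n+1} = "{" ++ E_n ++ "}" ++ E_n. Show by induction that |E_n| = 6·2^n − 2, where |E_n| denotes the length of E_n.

Base case: |E_0| = 4, and 6·2^0 − 2 = 4.
Assume |E_k| = 6·2^k − 2.
Then |E_{k+1}| = 1 + |E_k| + 1 + |E_k| = 2|E_k| + 2 = 2(6·2^k − 2) + 2 = 6·2^{k+1} − 4 + 2 = 6·2^{k+1} − 2.
Hence |E_n| = 6·2^n − 2 for every n ≥ 0, by induction.

|E_n| = 6·2^n − 2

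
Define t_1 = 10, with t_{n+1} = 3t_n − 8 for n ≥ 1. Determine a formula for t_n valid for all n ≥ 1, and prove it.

Claim: t_n = 2·3^n + 4.

Base case: t_1 = 10, and 2·3^1 + 4 = 6 + 4 = 10.
Assume t_j = 2·3^j + 4 for some j ≥ 1.
Then t_{j+1} = 3t_j − 8 = 3·(2·3^j + 4) − 8 = 6·3^j + 12 − 8 = 2·3^{j+1} + 4.
Hence t_n = 2·3^n + 4 for every n ≥ 1, by induction.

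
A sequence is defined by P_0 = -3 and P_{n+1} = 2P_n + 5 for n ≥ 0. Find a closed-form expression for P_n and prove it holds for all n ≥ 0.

Claim: P_n = 2^{n+1} − 5.

Base case: P_0 = -3, and 2^{0+1} − 5 = 2 − 5 = -3.
Assume P_k = 2^{k+1} − 5 for some k ≥ 0.
Then P_{k+1} = 2P_k + 5 = 2·(2^{k+1} − 5) + 5 = 2^{k+2} − 10 + 5 = 2^{k+2} − 5.
Hence P_n = 2^{n+1} − 5 for every n ≥ 0, by induction.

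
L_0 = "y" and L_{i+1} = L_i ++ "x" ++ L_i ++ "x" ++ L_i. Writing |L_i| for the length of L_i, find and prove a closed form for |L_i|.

Claim: |L_i| = 2·3^i − 1.

Base case: |L_0| = 1, and 2·3^0 − 1 = 1.
Assume |L_r| = 2·3^r − 1.
Then |L_{r+1}| = 3|L_r| + 2 = 3(2·3^r − 1) + 2 = 2·3^{r+1} − 3 + 2 = 2·3^{r+1} − 1.
Hence |L_i| = 2·3^i − 1 for every i ≥ 0, by induction.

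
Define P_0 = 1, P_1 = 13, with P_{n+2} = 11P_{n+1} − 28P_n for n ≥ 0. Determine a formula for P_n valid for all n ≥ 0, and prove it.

Claim: P_n = 3·7^n − 2·4^n.

Base cases: P_0 = 1 and 3·7^0 − 2·4^0 = 1; P_1 = 13 and 3·7^1 − 2·4^1 = 13.
Assume P_j = 3·7^j − 2·4^j for all 0 ≤ j ≤ k, where k ≥ 1.
Then P_{k+1} = 11P_k − 28P_{k−1} = 11·(3·7^k − 2·4^k) − 28·(3·7^{k−1} − 2·4^{k−1}) = 3·(11·7 − 28)7^{k−1} − 2·(11·4 − 28)4^{k−1} = 147·7^{k−1} − 32·4^{k−1} = 3·7^{k+1} − 2·4^{k+1}.
Hence P_n = 3·7^n − 2·4^n for every n ≥ 0, by strong induction.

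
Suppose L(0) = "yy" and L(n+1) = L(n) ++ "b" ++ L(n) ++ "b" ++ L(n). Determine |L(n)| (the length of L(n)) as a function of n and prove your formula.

Claim: |L(n)| = 3^{n+1} − 1.

Base case: |L(0)| = 2, and 3^{0+1} − 1 = 2.
Assume |L(r)| = 3^{r+1} − 1.
Then |L(r+1)| = 3|L(r)| + 2 = 3(3^{r+1} − 1) + 2 = 3^{r+2} − 3 + 2 = 3^{r+2} − 1.
Hence |L(n)| = 3^{n+1} − 1 for every n ≥ 0, by induction.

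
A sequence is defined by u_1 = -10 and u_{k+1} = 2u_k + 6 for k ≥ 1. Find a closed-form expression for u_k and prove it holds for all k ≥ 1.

Claim: u_k = -2^{k+1} − 6.

Base case: u_1 = -10, and -2^{1+1} − 6 = -4 − 6 = -10.
Assume u_j = -2^{j+1} − 6 for some j ≥ 1.
Then u_{j+1} = 2u_j + 6 = 2·(-2^{j+1} − 6) + 6 = -2^{j+2} − 12 + 6 = -2^{j+2} − 6.
Hence u_k = -2^{k+1} − 6 for every k ≥ 1, by induction.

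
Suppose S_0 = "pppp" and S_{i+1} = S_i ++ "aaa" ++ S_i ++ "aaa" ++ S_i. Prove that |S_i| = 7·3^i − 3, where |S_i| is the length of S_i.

Base case: |S_0| = 4, and 7·3^0 − 3 = 4.
Assume |S_k| = 7·3^k − 3.
Then |S_{k+1}| = 3|S_k| + 6 = 3(7·3^k − 3) + 6 = 7·3^{k+1} − 9 + 6 = 7·3^{k+1} − 3.
By induction, |S_i| = 7·3^i − 3 for all i ≥ 0.

|S_i| = 7·3^i − 3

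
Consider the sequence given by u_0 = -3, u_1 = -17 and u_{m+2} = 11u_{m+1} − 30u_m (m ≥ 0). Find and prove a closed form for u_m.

Claim: u_m = -5^m − 2·6^m.

Base cases: u_0 = -3 and -5^0 − 2·6^0 = -3; u_1 = -17 and -5^1 − 2·6^1 = -17.
Assume u_j = -5^j − 2·6^j for all 0 ≤ j ≤ k, where k ≥ 1.
Then u_{k+1} = 11u_k − 30u_{k−1} = 11·(-5^k − 2·6^k) − 30·(-5^{k−1} − 2·6^{k−1}) = -(11·5 − 30)5^{k−1} − 2·(11·6 − 30)6^{k−1} = -25·5^{k−1} − 72·6^{k−1} = -5^{k+1} − 2·6^{k+1}.
This completes the inductive step, so u_m = -5^m − 2·6^m for all m ≥ 0.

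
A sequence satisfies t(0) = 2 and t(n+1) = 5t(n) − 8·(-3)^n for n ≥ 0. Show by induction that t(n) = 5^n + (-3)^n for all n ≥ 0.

Base case: t(0) = 2, and 5^0 + (-3)^0 = 1 + 1 = 2.
Assume t(k) = 5^k + (-3)^k for some k ≥ 0.
Then t(k+1) = 5t(k) − 8·(-3)^k = 5·(5^k + (-3)^k) − 8·(-3)^k = 5^{k+1} + 5·(-3)^k − 8·(-3)^k = 5^{k+1} − 3·(-3)^k = 5^{k+1} + (-3)^{k+1}.
So the formula holds for k+1, and by induction t(n) = 5^n + (-3)^n for all n ≥ 0.

t(n) = 5^n + (-3)^n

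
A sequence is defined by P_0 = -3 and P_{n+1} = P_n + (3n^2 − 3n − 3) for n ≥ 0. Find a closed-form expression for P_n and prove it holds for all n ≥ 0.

Claim: P_n = n^3 − 3n^2 − n − 3.

Base case: P_0 = -3, and 0^3 − 3·0^2 − 0 − 3 = -3.
Assume P_j = j^3 − 3j^2 − j − 3.
Then P_{j+1} = P_j + (3j^2 − 3j − 3) = (j^3 − 3j^2 − j − 3) + (3j^2 − 3j − 3) = j^3 − 4j − 6,
and (j+1)^3 − 3·(j+1)^2 − (j+1) − 3 = j^3 − 4j − 6.
Hence P_n = n^3 − 3n^2 − n − 3 for every n ≥ 0, by induction.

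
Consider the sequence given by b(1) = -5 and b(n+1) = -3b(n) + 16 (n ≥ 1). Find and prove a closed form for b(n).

Claim: b(n) = 3·(-3)^n + 4.

Base case: b(1) = -5, and 3·(-3)^1 + 4 = -9 + 4 = -5.
Assume b(j) = 3·(-3)^j + 4 for some j ≥ 1.
Then b(j+1) = -3b(j) + 16 = -3·(3·(-3)^j + 4) + 16 = -9·(-3)^j − 12 + 16 = 3·(-3)^{j+1} + 4.
Hence b(n) = 3·(-3)^n + 4 for every n ≥ 1, by induction.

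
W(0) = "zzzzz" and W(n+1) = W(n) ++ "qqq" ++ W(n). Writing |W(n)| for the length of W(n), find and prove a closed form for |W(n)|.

Claim: |W(n)| = 2^{n+3} − 3.

Base case: |W(0)| = 5, and 2^{0+3} − 3 = 5.
Assume |W(r)| = 2^{r+3} − 3.
Then |W(r+1)| = |W(r)| + 3 + |W(r)| = 2|W(r)| + 3 = 2(2^{r+3} − 3) + 3 = 2^{r+1+3} − 6 + 3 = 2^{r+1+3} − 3.
By induction, |W(n)| = 2^{n+3} − 3 for all n ≥ 0.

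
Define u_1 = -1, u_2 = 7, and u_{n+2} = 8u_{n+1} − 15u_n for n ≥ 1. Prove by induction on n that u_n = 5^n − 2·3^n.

Base cases: u_1 = -1 and 5^1 − 2·3^1 = -1; u_2 = 7 and 5^2 − 2·3^2 = 7.
Assume u_j = 5^j − 2·3^j for all 1 ≤ j ≤ r, where r ≥ 2.
Then u_{r+1} = 8u_r − 15u_{r−1} = 8·(5^r − 2·3^r) − 15·(5^{r−1} − 2·3^{r−1}) = (8·5 − 15)5^{r−1} − 2·(8·3 − 15)3^{r−1} = 25·5^{r−1} − 18·3^{r−1} = 5^{r+1} − 2·3^{r+1}.
So the formula holds for r+1, and by strong induction u_n = 5^n − 2·3^n for all n ≥ 1.

u_n = 5^n − 2·3^n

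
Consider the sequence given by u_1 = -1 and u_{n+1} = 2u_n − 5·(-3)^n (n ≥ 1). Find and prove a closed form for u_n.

Claim: u_n = 2^n + (-3)^n.

Base case: u_1 = -1, and 2^1 + (-3)^1 = 2 − 3 = -1.
Assume u_r = 2^r + (-3)^r for some r ≥ 1.
Then u_{r+1} = 2u_r − 5·(-3)^r = 2·(2^r + (-3)^r) − 5·(-3)^r = 2^{r+1} + 2·(-3)^r − 5·(-3)^r = 2^{r+1} − 3·(-3)^r = 2^{r+1} + (-3)^{r+1}.
So the formula holds for r+1, and by induction u_n = 2^n + (-3)^n for all n ≥ 1.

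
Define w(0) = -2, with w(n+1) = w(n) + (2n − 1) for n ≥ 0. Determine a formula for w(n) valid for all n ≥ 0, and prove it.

Claim: w(n) = n^2 − 2n − 2.

Base case: w(0) = -2, and 0^2 − 2·0 − 2 = -2.
Assume w(r) = r^2 − 2r − 2.
Then w(r+1) = w(r) + (2r − 1) = (r^2 − 2r − 2) + (2r − 1) = r^2 − 3,
and (r+1)^2 − 2·(r+1) − 2 = r^2 − 3.
Hence w(n) = n^2 − 2n − 2 for every n ≥ 0, by induction.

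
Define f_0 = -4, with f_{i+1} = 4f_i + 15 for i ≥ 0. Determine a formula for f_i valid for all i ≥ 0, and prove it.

Claim: f_i = 4^i − 5.

Base case: f_0 = -4, and 4^0 − 5 = 1 − 5 = -4.
Assume f_k = 4^k − 5 for some k ≥ 0.
Then f_{k+1} = 4f_k + 15 = 4·(4^k − 5) + 15 = 4^{k+1} − 20 + 15 = 4^{k+1} − 5.
Hence f_i = 4^i − 5 for every i ≥ 0, by induction.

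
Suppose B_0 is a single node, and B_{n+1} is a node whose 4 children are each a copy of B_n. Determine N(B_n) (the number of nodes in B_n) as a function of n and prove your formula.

Claim: N(B_n) = (4^{n+1} − 1)/3.

Base case: N(B_0) = 1, and (4^{0+1} − 1)/3 = 1.
Assume N(B_j) = (4^{j+1} − 1)/3.
Then N(B_{j+1}) = 1 + 4N(B_j) = 1 + 4·(4^{j+1} − 1)/3 = 1 + (4^{j+2} − 4)/3 = (3 + 4^{j+2} − 4)/3 = (4^{j+2} − 1)/3.
By induction, N(B_n) = (4^{n+1} − 1)/3 for all n ≥ 0.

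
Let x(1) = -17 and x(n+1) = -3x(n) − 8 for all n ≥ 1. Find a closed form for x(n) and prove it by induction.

Claim: x(n) = 5·(-3)^n − 2.

Base case: x(1) = -17, and 5·(-3)^1 − 2 = -15 − 2 = -17.
Assume x(r) = 5·(-3)^r − 2 for some r ≥ 1.
Then x(r+1) = -3x(r) − 8 = -3·(5·(-3)^r − 2) − 8 = -15·(-3)^r + 6 − 8 = 5·(-3)^{r+1} − 2.
By induction, x(n) = 5·(-3)^n − 2 for all n ≥ 1.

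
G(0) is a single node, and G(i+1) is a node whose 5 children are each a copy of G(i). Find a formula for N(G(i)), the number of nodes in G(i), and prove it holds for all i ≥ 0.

Claim: N(G(i)) = (5^{i+1} − 1)/4.

Base case: N(G(0)) = 1, and (5^{0+1} − 1)/4 = 1.
Assume N(G(m)) = (5^{m+1} − 1)/4.
Then N(G(m+1)) = 1 + 5N(G(m)) = 1 + 5·(5^{m+1} − 1)/4 = 1 + (5^{m+2} − 5)/4 = (4 + 5^{m+2} − 5)/4 = (5^{m+2} − 1)/4.
Hence N(G(i)) = (5^{i+1} − 1)/4 for every i ≥ 0, by induction.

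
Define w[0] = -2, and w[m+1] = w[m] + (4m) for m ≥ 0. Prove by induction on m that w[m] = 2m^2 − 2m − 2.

Base case: w[0] = -2, and 2·0^2 − 2·0 − 2 = -2.
Assume w[k] = 2k^2 − 2k − 2.
Then w[k+1] = w[k] + (4k) = (2k^2 − 2k − 2) + (4k) = 2k^2 + 2k − 2,
and 2·(k+1)^2 − 2·(k+1) − 2 = 2k^2 + 2k − 2.
Hence w[m] = 2m^2 − 2m − 2 for every m ≥ 0, by induction.

w[m] = 2m^2 − 2m − 2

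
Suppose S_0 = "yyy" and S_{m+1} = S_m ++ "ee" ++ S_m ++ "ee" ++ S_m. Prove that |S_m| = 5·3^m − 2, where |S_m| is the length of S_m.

Base case: |S_0| = 3, and 5·3^0 − 2 = 3.
Assume |S_j| = 5·3^j − 2.
Then |S_{j+1}| = 3|S_j| + 4 = 3(5·3^j − 2) + 4 = 5·3^{j+1} − 6 + 4 = 5·3^{j+1} − 2.
By induction, |S_m| = 5·3^m − 2 for all m ≥ 0.

|S_m| = 5·3^m − 2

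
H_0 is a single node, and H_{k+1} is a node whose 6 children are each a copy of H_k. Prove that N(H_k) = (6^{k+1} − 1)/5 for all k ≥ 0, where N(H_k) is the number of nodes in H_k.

Base case: N(H_0) = 1, and (6^{0+1} − 1)/5 = 1.
Assume N(H_r) = (6^{r+1} − 1)/5.
Then N(H_{r+1}) = 1 + 6N(H_r) = 1 + 6·(6^{r+1} − 1)/5 = 1 + (6^{r+2} − 6)/5 = (5 + 6^{r+2} − 6)/5 = (6^{r+2} − 1)/5.
This completes the inductive step, so N(H_k) = (6^{k+1} − 1)/5 for all k ≥ 0.

N(H_k) = (6^{k+1} − 1)/5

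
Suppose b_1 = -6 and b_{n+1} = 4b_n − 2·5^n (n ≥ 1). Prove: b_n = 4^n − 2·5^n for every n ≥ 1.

Base case: b_1 = -6, and 4^1 − 2·5^1 = 4 − 10 = -6.
Assume b_j = 4^j − 2·5^j for some j ≥ 1.
Then b_{j+1} = 4b_j − 2·5^j = 4·(4^j − 2·5^j) − 2·5^j = 4^{j+1} − 8·5^j − 2·5^j = 4^{j+1} − 10·5^j = 4^{j+1} − 2·5^{j+1}.
By induction, b_n = 4^n − 2·5^n for all n ≥ 1.

b_n = 4^n − 2·5^n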